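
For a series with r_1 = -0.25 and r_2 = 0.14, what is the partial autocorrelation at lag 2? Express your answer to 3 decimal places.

φ_{22} = (r_2 − r_1²) / (1 − r_1²)
r_1² = (-0.25)² = 0.0625
Numerator = 0.14 − 0.0625 = 0.0775; denominator = 1 − 0.0625 = 0.9375
φ_{22} = 0.0775 / 0.9375 = 0.083

0.083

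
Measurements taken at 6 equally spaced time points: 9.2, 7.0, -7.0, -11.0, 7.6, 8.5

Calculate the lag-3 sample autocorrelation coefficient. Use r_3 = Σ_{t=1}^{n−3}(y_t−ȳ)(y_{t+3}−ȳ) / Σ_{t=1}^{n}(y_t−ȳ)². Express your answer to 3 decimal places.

-0.312

Mean ȳ = (9.2 + 7.0 − 7.0 − 11.0 + 7.6 + 8.5)/6 = 2.3833
Σ(y_t−ȳ)(y_{t+3}−ȳ) = (-91.2297) + (24.0836) + (-57.3947) = -124.5408
Denominator Σ(y_t−ȳ)² = 399.5683
r_3 = -124.5408 / 399.5683 = -0.312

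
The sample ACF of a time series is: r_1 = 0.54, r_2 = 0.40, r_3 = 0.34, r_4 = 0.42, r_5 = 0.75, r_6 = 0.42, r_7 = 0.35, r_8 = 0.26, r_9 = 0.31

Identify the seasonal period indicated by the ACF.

The largest autocorrelation is r_5 = 0.75; the remaining lags stay at or below 0.54. The elevated value at lag 1 (0.54), dropping to 0.40 at lag 2, reflects decaying short-term dependence rather than seasonality.
The dominant spike at lag 5 indicates a seasonal period of 5.

5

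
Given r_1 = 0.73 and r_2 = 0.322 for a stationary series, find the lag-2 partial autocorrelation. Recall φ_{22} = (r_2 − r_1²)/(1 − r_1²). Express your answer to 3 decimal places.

-0.452

φ_{22} = (r_2 − r_1²) / (1 − r_1²)
r_1² = (0.73)² = 0.5329
Numerator = 0.322 − 0.5329 = -0.2109; denominator = 1 − 0.5329 = 0.4671
φ_{22} = -0.2109 / 0.4671 = -0.452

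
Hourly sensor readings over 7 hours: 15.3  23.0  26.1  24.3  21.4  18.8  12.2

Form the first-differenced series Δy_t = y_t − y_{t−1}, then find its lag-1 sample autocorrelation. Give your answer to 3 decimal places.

0.354

First differences Δy: 7.7, 3.1, -1.8, -2.9, -2.6, -6.6
Mean of differences = -0.5167
Numerator Σ(Δy_t−Δȳ)(Δy_{t+1}−Δȳ) = 45.7731
Denominator Σ(Δy_t−Δȳ)² = 129.2683
r_1(Δy) = 45.7731 / 129.2683 = 0.354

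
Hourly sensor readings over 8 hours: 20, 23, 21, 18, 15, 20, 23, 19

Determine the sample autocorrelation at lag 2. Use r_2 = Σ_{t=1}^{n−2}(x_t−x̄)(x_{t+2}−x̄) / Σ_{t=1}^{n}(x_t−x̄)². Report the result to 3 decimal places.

Mean x̄ = (20 + 23 + 21 + 18 + 15 + 20 + 23 + 19)/8 = 19.8750
Deviations from mean: 0.1250, 3.1250, 1.1250, -1.8750, -4.8750, 0.1250, 3.1250, -0.8750
Σ(x_t−x̄)(x_{t+2}−x̄) = (0.1406) + (-5.8594) + (-5.4844) + (-0.2344) + (-15.2344) + (-0.1094) = -26.7813
Denominator Σ(x_t−x̄)² = 48.8750
r_2 = -26.7813 / 48.8750 = -0.548

-0.548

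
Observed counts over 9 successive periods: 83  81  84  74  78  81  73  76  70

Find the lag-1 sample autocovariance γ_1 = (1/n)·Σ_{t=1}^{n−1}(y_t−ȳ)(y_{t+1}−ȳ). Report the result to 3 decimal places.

Mean ȳ = (83 + 81 + 84 + 74 + 78 + 81 + 73 + 76 + 70)/9 = 77.7778
Σ_{t=1}^{8}(y_t−ȳ)(y_{t+1}−ȳ) = 20.1728
γ_1 = 20.1728 / 9 = 2.241

2.241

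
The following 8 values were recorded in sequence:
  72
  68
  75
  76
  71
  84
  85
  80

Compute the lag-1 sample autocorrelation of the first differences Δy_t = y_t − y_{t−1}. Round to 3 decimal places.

-0.375

First differences Δy: -4, 7, 1, -5, 13, 1, -5
Mean of differences = 1.1429
Numerator Σ(Δy_t−Δȳ)(Δy_{t+1}−Δȳ) = -103.7347
Denominator Σ(Δy_t−Δȳ)² = 276.8571
r_1(Δy) = -103.7347 / 276.8571 = -0.375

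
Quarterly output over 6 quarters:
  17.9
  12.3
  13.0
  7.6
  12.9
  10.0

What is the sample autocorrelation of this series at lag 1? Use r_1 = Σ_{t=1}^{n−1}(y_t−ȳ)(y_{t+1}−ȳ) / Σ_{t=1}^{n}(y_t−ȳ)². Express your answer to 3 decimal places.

-0.127

Mean ȳ = (17.9 + 12.3 + 13.0 + 7.6 + 12.9 + 10.0)/6 = 12.2833
Deviations from mean: 5.6167, 0.0167, 0.7167, -4.6833, 0.6167, -2.2833
Σ(y_t−ȳ)(y_{t+1}−ȳ) = (0.0936) + (0.0119) + (-3.3564) + (-2.8881) + (-1.4081) = -7.5469
Denominator Σ(y_t−ȳ)² = 59.5883
r_1 = -7.5469 / 59.5883 = -0.127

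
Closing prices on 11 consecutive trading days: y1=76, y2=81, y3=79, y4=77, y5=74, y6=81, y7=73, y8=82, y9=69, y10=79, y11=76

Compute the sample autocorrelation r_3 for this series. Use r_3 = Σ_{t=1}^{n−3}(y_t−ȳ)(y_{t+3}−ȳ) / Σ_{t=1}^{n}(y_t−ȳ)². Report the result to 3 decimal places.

-0.410

Mean ȳ = (76 + 81 + 79 + 77 + 74 + 81 + 73 + 82 + 69 + 79 + 76)/11 = 77.0000
Numerator Σ_{t=1}^{8}(y_t−ȳ)(y_{t+3}−ȳ) = -64.0000
Denominator Σ(y_t−ȳ)² = 156.0000
r_3 = -64.0000 / 156.0000 = -0.410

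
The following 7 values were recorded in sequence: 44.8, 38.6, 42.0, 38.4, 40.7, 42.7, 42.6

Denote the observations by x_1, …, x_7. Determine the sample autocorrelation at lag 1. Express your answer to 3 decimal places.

Mean x̄ = (44.8 + 38.6 + 42.0 + 38.4 + 40.7 + 42.7 + 42.6)/7 = 41.4000
Σ(x_t−x̄)(x_{t+1}−x̄) = (-9.5200) + (-1.6800) + (-1.8000) + (2.1000) + (-0.9100) + (1.5600) = -10.2500
Denominator Σ(x_t−x̄)² = 32.3800
r_1 = -10.2500 / 32.3800 = -0.317

-0.317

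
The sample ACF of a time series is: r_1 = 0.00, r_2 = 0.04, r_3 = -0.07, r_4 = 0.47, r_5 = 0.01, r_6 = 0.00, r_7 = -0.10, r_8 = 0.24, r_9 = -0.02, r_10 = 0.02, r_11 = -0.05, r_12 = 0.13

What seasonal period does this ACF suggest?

The largest autocorrelation is r_4 = 0.47, with a weaker echo at lag 8 (0.24); the remaining lags stay at or below 0.13.
The dominant spike at lag 4 indicates a seasonal period of 4.

4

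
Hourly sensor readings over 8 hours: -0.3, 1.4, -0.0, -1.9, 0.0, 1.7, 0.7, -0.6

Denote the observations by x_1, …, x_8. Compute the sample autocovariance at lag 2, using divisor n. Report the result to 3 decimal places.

Mean x̄ = (-0.3 + 1.4 − 0.0 − 1.9 + 0.0 + 1.7 + 0.7 − 0.6)/8 = 0.1250
Deviations: -0.4250, 1.2750, -0.1250, -2.0250, -0.1250, 1.5750, 0.5750, -0.7250
Σ_{t=1}^{6}(x_t−x̄)(x_{t+2}−x̄) = -6.9163
γ_2 = -6.9163 / 8 = -0.865

-0.865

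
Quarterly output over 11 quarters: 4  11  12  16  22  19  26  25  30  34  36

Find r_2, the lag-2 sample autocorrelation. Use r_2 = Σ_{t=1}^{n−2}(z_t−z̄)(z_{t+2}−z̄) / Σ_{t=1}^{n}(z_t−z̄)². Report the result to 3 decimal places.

Mean z̄ = (4 + 11 + 12 + 16 + 22 + 19 + 26 + 25 + 30 + 34 + 36)/11 = 21.3636
Numerator Σ_{t=1}^{9}(z_t−z̄)(z_{t+2}−z̄) = 431.6446
Denominator Σ(z_t−z̄)² = 1014.5455
r_2 = 431.6446 / 1014.5455 = 0.425

0.425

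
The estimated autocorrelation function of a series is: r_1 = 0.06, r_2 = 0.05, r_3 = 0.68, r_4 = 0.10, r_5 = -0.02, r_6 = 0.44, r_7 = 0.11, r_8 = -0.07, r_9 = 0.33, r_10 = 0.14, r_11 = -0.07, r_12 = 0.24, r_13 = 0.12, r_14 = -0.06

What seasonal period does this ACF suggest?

3

The largest autocorrelation is r_3 = 0.68, with weaker echoes at lags 6 (0.44), 9 (0.33) and 12 (0.24); the remaining lags stay at or below 0.14.
The dominant spike at lag 3 indicates a seasonal period of 3.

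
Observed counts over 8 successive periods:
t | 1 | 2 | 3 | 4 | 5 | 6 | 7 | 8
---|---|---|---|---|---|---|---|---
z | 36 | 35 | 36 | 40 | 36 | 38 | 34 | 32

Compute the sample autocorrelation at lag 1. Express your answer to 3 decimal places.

0.107

Mean z̄ = (36 + 35 + 36 + 40 + 36 + 38 + 34 + 32)/8 = 35.8750
Deviations from mean: 0.1250, -0.8750, 0.1250, 4.1250, 0.1250, 2.1250, -1.8750, -3.8750
Σ(z_t−z̄)(z_{t+1}−z̄) = (-0.1094) + (-0.1094) + (0.5156) + (0.5156) + (0.2656) + (-3.9844) + (7.2656) = 4.3594
Denominator Σ(z_t−z̄)² = 40.8750
r_1 = 4.3594 / 40.8750 = 0.107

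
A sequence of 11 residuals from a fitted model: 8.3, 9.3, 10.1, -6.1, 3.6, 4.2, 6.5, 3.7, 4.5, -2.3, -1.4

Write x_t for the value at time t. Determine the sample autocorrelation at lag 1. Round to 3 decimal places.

0.104

Mean x̄ = (8.3 + 9.3 + 10.1 − 6.1 + 3.6 + 4.2 + 6.5 + 3.7 + 4.5 − 2.3 − 1.4)/11 = 3.6727
Numerator Σ_{t=1}^{10}(x_t−x̄)(x_{t+1}−x̄) = 27.0147
Denominator Σ(x_t−x̄)² = 260.2618
r_1 = 27.0147 / 260.2618 = 0.104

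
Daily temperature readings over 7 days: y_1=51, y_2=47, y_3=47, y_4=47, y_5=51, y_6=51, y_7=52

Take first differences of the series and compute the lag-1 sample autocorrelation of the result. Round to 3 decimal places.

First differences Δy: -4, 0, 0, 4, 0, 1
Mean of differences = 0.1667
Numerator Σ(Δy_t−Δȳ)(Δy_{t+1}−Δȳ) = -0.6944
Denominator Σ(Δy_t−Δȳ)² = 32.8333
r_1(Δy) = -0.6944 / 32.8333 = -0.021

-0.021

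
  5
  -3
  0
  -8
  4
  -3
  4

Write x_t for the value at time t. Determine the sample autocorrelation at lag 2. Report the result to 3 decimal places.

0.456

Mean x̄ = (5 − 3 + 0 − 8 + 4 − 3 + 4)/7 = -0.1429
Deviations from mean: 5.1429, -2.8571, 0.1429, -7.8571, 4.1429, -2.8571, 4.1429
Numerator Σ_{t=1}^{5}(x_t−x̄)(x_{t+2}−x̄) = 63.3878
Denominator Σ(x_t−x̄)² = 138.8571
r_2 = 63.3878 / 138.8571 = 0.456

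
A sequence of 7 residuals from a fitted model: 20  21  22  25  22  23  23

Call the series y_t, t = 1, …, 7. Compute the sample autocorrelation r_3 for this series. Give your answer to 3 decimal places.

Mean ȳ = (20 + 21 + 22 + 25 + 22 + 23 + 23)/7 = 22.2857
Deviations from mean: -2.2857, -1.2857, -0.2857, 2.7143, -0.2857, 0.7143, 0.7143
Σ(y_t−ȳ)(y_{t+3}−ȳ) = (-6.2041) + (0.3673) + (-0.2041) + (1.9388) = -4.1020
Denominator Σ(y_t−ȳ)² = 15.4286
r_3 = -4.1020 / 15.4286 = -0.266

-0.266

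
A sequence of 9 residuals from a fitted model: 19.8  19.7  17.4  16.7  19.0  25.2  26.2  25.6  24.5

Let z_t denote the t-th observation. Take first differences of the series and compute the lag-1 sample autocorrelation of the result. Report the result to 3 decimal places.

First differences Δz: -0.1, -2.3, -0.7, 2.3, 6.2, 1.0, -0.6, -1.1
Mean of differences = 0.5875
Numerator Σ(Δz_t−Δz̄)(Δz_{t+1}−Δz̄) = 16.9386
Denominator Σ(Δz_t−Δz̄)² = 49.3288
r_1(Δz) = 16.9386 / 49.3288 = 0.343

0.343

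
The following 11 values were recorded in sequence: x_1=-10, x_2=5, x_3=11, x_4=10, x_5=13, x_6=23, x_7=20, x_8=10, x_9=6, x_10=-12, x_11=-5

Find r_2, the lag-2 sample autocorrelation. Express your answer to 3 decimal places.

0.069

Mean x̄ = (-10 + 5 + 11 + 10 + 13 + 23 + 20 + 10 + 6 − 12 − 5)/11 = 6.4545
Numerator Σ_{t=1}^{9}(x_t−x̄)(x_{t+2}−x̄) = 89.4050
Denominator Σ(x_t−x̄)² = 1290.7273
r_2 = 89.4050 / 1290.7273 = 0.069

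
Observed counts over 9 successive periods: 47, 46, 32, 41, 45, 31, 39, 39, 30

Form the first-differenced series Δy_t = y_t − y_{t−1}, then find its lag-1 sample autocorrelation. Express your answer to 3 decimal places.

-0.440

First differences Δy: -1, -14, 9, 4, -14, 8, 0, -9
Mean of differences = -2.1250
Numerator Σ(Δy_t−Δȳ)(Δy_{t+1}−Δȳ) = -263.3906
Denominator Σ(Δy_t−Δȳ)² = 598.8750
r_1(Δy) = -263.3906 / 598.8750 = -0.440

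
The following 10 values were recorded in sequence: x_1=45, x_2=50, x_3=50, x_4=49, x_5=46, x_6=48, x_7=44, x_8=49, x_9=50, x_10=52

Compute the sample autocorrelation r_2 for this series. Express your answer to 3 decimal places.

Mean x̄ = (45 + 50 + 50 + 49 + 46 + 48 + 44 + 49 + 50 + 52)/10 = 48.3000
Numerator Σ_{t=1}^{8}(x_t−x̄)(x_{t+2}−x̄) = -3.5800
Denominator Σ(x_t−x̄)² = 58.1000
r_2 = -3.5800 / 58.1000 = -0.062

-0.062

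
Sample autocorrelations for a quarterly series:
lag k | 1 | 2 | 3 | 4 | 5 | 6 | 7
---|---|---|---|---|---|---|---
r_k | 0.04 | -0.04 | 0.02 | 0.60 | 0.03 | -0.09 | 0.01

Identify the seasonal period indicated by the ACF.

4

The largest autocorrelation is r_4 = 0.60; the remaining lags stay at or below 0.04.
The dominant spike at lag 4 indicates a seasonal period of 4.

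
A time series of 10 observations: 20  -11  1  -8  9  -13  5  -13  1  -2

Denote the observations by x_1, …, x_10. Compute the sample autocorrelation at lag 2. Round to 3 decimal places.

Mean x̄ = (20 − 11 + 1 − 8 + 9 − 13 + 5 − 13 + 1 − 2)/10 = -1.1000
Numerator Σ_{t=1}^{8}(x_t−x̄)(x_{t+2}−x̄) = 442.6800
Denominator Σ(x_t−x̄)² = 1022.9000
r_2 = 442.6800 / 1022.9000 = 0.433

0.433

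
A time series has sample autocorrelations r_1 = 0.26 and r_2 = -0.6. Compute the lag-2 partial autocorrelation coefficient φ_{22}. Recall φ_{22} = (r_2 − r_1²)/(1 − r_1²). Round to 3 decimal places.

φ_{22} = (r_2 − r_1²) / (1 − r_1²)
r_1² = (0.26)² = 0.0676
Numerator = -0.6 − 0.0676 = -0.6676; denominator = 1 − 0.0676 = 0.9324
φ_{22} = -0.6676 / 0.9324 = -0.716

-0.716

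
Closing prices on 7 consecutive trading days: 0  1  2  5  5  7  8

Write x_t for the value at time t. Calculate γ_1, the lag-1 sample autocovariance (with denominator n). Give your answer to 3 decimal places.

Mean x̄ = (0 + 1 + 2 + 5 + 5 + 7 + 8)/7 = 4.0000
Σ_{t=1}^{6}(x_t−x̄)(x_{t+1}−x̄) = 32.0000
γ_1 = 32.0000 / 7 = 4.571

4.571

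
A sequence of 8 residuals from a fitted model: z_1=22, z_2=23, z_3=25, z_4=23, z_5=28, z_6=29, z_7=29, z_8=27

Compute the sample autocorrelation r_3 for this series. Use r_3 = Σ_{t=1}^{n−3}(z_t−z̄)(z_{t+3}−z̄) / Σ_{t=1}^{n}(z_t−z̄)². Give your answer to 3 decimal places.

-0.077

Mean z̄ = (22 + 23 + 25 + 23 + 28 + 29 + 29 + 27)/8 = 25.7500
Deviations from mean: -3.7500, -2.7500, -0.7500, -2.7500, 2.2500, 3.2500, 3.2500, 1.2500
Σ(z_t−z̄)(z_{t+3}−z̄) = (10.3125) + (-6.1875) + (-2.4375) + (-8.9375) + (2.8125) = -4.4375
Denominator Σ(z_t−z̄)² = 57.5000
r_3 = -4.4375 / 57.5000 = -0.077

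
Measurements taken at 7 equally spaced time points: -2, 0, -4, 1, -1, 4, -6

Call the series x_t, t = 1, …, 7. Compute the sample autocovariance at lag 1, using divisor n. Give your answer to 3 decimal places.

Mean x̄ = (-2 + 0 − 4 + 1 − 1 + 4 − 6)/7 = -1.1429
Σ_{t=1}^{6}(x_t−x̄)(x_{t+1}−x̄) = -34.3061
γ_1 = -34.3061 / 7 = -4.901

-4.901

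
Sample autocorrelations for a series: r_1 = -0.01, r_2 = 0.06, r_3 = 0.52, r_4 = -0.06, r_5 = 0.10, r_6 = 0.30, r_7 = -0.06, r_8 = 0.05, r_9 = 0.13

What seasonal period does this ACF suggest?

The largest autocorrelation is r_3 = 0.52, with a weaker echo at lag 6 (0.30); the remaining lags stay at or below 0.13.
The dominant spike at lag 3 indicates a seasonal period of 3.

3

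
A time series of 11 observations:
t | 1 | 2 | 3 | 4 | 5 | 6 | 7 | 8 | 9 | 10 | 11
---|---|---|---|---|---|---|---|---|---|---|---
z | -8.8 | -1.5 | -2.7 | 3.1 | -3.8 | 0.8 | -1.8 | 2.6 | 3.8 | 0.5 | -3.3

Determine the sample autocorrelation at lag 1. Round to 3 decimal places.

Mean z̄ = (-8.8 − 1.5 − 2.7 + 3.1 − 3.8 + 0.8 − 1.8 + 2.6 + 3.8 + 0.5 − 3.3)/11 = -1.0091
Numerator Σ_{t=1}^{10}(z_t−z̄)(z_{t+1}−z̄) = -1.9392
Denominator Σ(z_t−z̄)² = 136.0491
r_1 = -1.9392 / 136.0491 = -0.014

-0.014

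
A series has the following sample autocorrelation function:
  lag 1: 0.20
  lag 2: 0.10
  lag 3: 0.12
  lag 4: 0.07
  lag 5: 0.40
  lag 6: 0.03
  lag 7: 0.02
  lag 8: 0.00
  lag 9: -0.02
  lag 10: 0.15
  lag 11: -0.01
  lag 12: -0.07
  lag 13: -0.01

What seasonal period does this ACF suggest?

5

The largest autocorrelation is r_5 = 0.40; the remaining lags stay at or below 0.20. The elevated value at lag 1 (0.20), dropping to 0.10 at lag 2, reflects decaying short-term dependence rather than seasonality.
The dominant spike at lag 5 indicates a seasonal period of 5.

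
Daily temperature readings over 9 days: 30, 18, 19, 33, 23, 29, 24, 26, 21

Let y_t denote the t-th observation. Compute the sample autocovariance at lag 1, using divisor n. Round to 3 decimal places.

-8.302

Mean ȳ = (30 + 18 + 19 + 33 + 23 + 29 + 24 + 26 + 21)/9 = 24.7778
Σ_{t=1}^{8}(y_t−ȳ)(y_{t+1}−ȳ) = -74.7160
γ_1 = -74.7160 / 9 = -8.302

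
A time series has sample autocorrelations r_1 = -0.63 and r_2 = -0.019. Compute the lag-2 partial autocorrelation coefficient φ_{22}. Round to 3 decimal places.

-0.690

φ_{22} = (r_2 − r_1²) / (1 − r_1²)
r_1² = (-0.63)² = 0.3969
Numerator = -0.019 − 0.3969 = -0.4159; denominator = 1 − 0.3969 = 0.6031
φ_{22} = -0.4159 / 0.6031 = -0.690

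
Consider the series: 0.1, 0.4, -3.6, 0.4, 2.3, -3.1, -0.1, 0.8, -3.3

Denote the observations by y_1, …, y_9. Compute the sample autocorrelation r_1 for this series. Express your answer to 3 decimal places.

Mean ȳ = (0.1 + 0.4 − 3.6 + 0.4 + 2.3 − 3.1 − 0.1 + 0.8 − 3.3)/9 = -0.6778
Numerator Σ_{t=1}^{8}(y_t−ȳ)(y_{t+1}−ȳ) = -13.8849
Denominator Σ(y_t−ȳ)² = 35.5956
r_1 = -13.8849 / 35.5956 = -0.390

-0.390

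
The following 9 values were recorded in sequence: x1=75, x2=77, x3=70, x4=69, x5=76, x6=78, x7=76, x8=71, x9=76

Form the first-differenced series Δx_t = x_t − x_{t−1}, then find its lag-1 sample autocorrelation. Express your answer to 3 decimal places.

-0.114

First differences Δx: 2, -7, -1, 7, 2, -2, -5, 5
Mean of differences = 0.1250
Numerator Σ(Δx_t−Δx̄)(Δx_{t+1}−Δx̄) = -18.2656
Denominator Σ(Δx_t−Δx̄)² = 160.8750
r_1(Δx) = -18.2656 / 160.8750 = -0.114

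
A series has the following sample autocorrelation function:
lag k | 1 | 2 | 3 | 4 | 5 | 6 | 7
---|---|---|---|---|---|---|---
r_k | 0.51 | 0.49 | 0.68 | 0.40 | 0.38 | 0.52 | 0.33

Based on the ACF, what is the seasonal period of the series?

3

The largest autocorrelation is r_3 = 0.68, with a weaker echo at lag 6 (0.52); the remaining lags stay at or below 0.51. The elevated value at lag 1 (0.51), dropping to 0.49 at lag 2, reflects decaying short-term dependence rather than seasonality.
The dominant spike at lag 3 indicates a seasonal period of 3.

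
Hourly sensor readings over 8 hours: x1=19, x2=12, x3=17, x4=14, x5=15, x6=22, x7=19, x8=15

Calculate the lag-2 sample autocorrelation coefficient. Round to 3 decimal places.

-0.193

Mean x̄ = (19 + 12 + 17 + 14 + 15 + 22 + 19 + 15)/8 = 16.6250
Deviations from mean: 2.3750, -4.6250, 0.3750, -2.6250, -1.6250, 5.3750, 2.3750, -1.6250
Σ(x_t−x̄)(x_{t+2}−x̄) = (0.8906) + (12.1406) + (-0.6094) + (-14.1094) + (-3.8594) + (-8.7344) = -14.2813
Denominator Σ(x_t−x̄)² = 73.8750
r_2 = -14.2813 / 73.8750 = -0.193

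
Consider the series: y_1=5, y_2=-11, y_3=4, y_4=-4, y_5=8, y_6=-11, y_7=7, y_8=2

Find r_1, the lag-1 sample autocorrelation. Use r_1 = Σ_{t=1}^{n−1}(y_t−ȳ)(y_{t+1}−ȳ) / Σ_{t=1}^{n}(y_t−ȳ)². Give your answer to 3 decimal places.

-0.716

Mean ȳ = (5 − 11 + 4 − 4 + 8 − 11 + 7 + 2)/8 = 0.0000
Numerator Σ_{t=1}^{7}(y_t−ȳ)(y_{t+1}−ȳ) = -298.0000
Denominator Σ(y_t−ȳ)² = 416.0000
r_1 = -298.0000 / 416.0000 = -0.716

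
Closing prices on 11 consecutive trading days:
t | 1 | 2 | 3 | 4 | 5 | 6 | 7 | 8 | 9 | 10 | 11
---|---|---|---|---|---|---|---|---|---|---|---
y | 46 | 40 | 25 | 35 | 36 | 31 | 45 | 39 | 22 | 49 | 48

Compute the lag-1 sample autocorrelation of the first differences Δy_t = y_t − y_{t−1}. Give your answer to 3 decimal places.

-0.363

First differences Δy: -6, -15, 10, 1, -5, 14, -6, -17, 27, -1
Mean of differences = 0.2000
Numerator Σ(Δy_t−Δȳ)(Δy_{t+1}−Δȳ) = -594.8400
Denominator Σ(Δy_t−Δȳ)² = 1637.6000
r_1(Δy) = -594.8400 / 1637.6000 = -0.363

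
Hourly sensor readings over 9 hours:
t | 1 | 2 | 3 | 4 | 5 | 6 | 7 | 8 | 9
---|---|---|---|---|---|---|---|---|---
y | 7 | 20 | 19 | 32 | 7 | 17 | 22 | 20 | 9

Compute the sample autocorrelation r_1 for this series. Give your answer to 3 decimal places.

Mean ȳ = (7 + 20 + 19 + 32 + 7 + 17 + 22 + 20 + 9)/9 = 17.0000
Numerator Σ_{t=1}^{8}(y_t−ȳ)(y_{t+1}−ȳ) = -153.0000
Denominator Σ(y_t−ȳ)² = 536.0000
r_1 = -153.0000 / 536.0000 = -0.285

-0.285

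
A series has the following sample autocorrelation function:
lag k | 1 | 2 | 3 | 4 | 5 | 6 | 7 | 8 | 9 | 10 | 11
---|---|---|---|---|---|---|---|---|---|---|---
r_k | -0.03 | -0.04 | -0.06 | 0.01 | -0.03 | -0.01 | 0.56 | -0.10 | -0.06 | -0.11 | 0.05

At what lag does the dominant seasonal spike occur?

The largest autocorrelation is r_7 = 0.56; the remaining lags stay at or below 0.05.
The dominant spike at lag 7 indicates a seasonal period of 7.

7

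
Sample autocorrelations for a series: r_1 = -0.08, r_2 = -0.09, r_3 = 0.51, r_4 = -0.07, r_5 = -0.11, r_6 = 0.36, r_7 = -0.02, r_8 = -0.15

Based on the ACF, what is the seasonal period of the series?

3

The largest autocorrelation is r_3 = 0.51, with a weaker echo at lag 6 (0.36); the remaining lags stay at or below -0.02.
The dominant spike at lag 3 indicates a seasonal period of 3.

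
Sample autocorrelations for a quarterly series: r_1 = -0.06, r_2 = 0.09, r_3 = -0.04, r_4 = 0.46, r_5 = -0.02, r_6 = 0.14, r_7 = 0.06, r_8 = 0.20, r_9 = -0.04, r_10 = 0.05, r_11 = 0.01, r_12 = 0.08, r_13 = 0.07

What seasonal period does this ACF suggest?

4

The largest autocorrelation is r_4 = 0.46, with a weaker echo at lag 8 (0.20); the remaining lags stay at or below 0.14.
The dominant spike at lag 4 indicates a seasonal period of 4.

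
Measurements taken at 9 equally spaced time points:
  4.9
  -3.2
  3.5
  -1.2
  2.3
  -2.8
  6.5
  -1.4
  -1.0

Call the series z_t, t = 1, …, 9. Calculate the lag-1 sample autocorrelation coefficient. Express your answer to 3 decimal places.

-0.701

Mean z̄ = (4.9 − 3.2 + 3.5 − 1.2 + 2.3 − 2.8 + 6.5 − 1.4 − 1.0)/9 = 0.8444
Numerator Σ_{t=1}^{8}(z_t−z̄)(z_{t+1}−z̄) = -70.0175
Denominator Σ(z_t−z̄)² = 99.8622
r_1 = -70.0175 / 99.8622 = -0.701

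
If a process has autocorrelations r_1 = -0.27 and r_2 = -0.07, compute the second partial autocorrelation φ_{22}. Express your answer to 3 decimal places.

φ_{22} = (r_2 − r_1²) / (1 − r_1²)
r_1² = (-0.27)² = 0.0729
Numerator = -0.07 − 0.0729 = -0.1429; denominator = 1 − 0.0729 = 0.9271
φ_{22} = -0.1429 / 0.9271 = -0.154

-0.154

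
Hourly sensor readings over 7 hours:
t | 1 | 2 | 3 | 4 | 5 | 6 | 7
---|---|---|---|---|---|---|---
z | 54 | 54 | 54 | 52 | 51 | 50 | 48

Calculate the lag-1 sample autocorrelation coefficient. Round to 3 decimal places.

Mean z̄ = (54 + 54 + 54 + 52 + 51 + 50 + 48)/7 = 51.8571
Deviations from mean: 2.1429, 2.1429, 2.1429, 0.1429, -0.8571, -1.8571, -3.8571
Numerator Σ_{t=1}^{6}(z_t−z̄)(z_{t+1}−z̄) = 18.1224
Denominator Σ(z_t−z̄)² = 32.8571
r_1 = 18.1224 / 32.8571 = 0.552

0.552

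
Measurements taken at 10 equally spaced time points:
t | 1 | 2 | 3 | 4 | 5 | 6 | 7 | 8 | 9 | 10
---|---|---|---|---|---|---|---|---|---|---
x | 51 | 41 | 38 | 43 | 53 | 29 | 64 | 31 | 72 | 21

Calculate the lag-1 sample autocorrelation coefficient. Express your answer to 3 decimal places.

-0.751

Mean x̄ = (51 + 41 + 38 + 43 + 53 + 29 + 64 + 31 + 72 + 21)/10 = 44.3000
Numerator Σ_{t=1}^{9}(x_t−x̄)(x_{t+1}−x̄) = -1714.7900
Denominator Σ(x_t−x̄)² = 2282.1000
r_1 = -1714.7900 / 2282.1000 = -0.751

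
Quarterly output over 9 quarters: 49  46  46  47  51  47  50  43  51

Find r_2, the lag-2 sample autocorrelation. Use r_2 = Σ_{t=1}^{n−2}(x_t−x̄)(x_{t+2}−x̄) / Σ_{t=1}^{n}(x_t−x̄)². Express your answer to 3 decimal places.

0.211

Mean x̄ = (49 + 46 + 46 + 47 + 51 + 47 + 50 + 43 + 51)/9 = 47.7778
Σ(x_t−x̄)(x_{t+2}−x̄) = (-2.1728) + (1.3827) + (-5.7284) + (0.6049) + (7.1605) + (3.7160) + (7.1605) = 12.1235
Denominator Σ(x_t−x̄)² = 57.5556
r_2 = 12.1235 / 57.5556 = 0.211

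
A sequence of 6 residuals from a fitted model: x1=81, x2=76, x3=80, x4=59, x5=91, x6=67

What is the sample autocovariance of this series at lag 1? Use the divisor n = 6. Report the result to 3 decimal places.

-76.241

Mean x̄ = (81 + 76 + 80 + 59 + 91 + 67)/6 = 75.6667
Σ_{t=1}^{5}(x_t−x̄)(x_{t+1}−x̄) = -457.4444
γ_1 = -457.4444 / 6 = -76.241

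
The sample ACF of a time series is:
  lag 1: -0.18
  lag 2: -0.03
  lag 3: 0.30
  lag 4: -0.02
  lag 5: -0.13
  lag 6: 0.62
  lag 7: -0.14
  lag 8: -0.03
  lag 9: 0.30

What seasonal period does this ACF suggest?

The largest autocorrelation is r_6 = 0.62; the remaining lags stay at or below 0.30.
The dominant spike at lag 6 indicates a seasonal period of 6.

6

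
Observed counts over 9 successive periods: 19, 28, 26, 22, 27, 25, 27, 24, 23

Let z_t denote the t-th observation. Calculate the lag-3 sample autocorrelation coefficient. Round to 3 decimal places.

0.226

Mean z̄ = (19 + 28 + 26 + 22 + 27 + 25 + 27 + 24 + 23)/9 = 24.5556
Numerator Σ_{t=1}^{6}(z_t−z̄)(z_{t+3}−z̄) = 14.9630
Denominator Σ(z_t−z̄)² = 66.2222
r_3 = 14.9630 / 66.2222 = 0.226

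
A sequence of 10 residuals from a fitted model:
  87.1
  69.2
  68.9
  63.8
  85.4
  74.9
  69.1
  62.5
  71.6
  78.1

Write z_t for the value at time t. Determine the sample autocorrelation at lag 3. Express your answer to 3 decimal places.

-0.482

Mean z̄ = (87.1 + 69.2 + 68.9 + 63.8 + 85.4 + 74.9 + 69.1 + 62.5 + 71.6 + 78.1)/10 = 73.0600
Numerator Σ_{t=1}^{7}(z_t−z̄)(z_{t+3}−z̄) = -301.5828
Denominator Σ(z_t−z̄)² = 625.4640
r_3 = -301.5828 / 625.4640 = -0.482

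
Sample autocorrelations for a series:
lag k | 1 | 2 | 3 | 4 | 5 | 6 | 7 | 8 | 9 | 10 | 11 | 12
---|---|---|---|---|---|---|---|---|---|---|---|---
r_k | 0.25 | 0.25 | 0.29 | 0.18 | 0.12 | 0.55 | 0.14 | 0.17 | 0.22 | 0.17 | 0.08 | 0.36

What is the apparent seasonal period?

6

The largest autocorrelation is r_6 = 0.55, with a weaker echo at lag 12 (0.36); the remaining lags stay at or below 0.29.
The dominant spike at lag 6 indicates a seasonal period of 6.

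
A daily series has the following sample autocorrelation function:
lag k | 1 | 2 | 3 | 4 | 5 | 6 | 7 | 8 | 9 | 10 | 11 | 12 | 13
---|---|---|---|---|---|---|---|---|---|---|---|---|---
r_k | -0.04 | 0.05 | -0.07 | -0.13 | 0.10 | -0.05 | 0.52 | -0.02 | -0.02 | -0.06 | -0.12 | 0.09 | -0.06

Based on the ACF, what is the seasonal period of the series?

The largest autocorrelation is r_7 = 0.52; the remaining lags stay at or below 0.10.
The dominant spike at lag 7 indicates a seasonal period of 7.

7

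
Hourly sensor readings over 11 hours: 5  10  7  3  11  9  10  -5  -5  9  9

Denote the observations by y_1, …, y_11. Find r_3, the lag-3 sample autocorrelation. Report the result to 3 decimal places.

-0.285

Mean ȳ = (5 + 10 + 7 + 3 + 11 + 9 + 10 − 5 − 5 + 9 + 9)/11 = 5.7273
Numerator Σ_{t=1}^{8}(y_t−ȳ)(y_{t+3}−ȳ) = -95.7686
Denominator Σ(y_t−ȳ)² = 336.1818
r_3 = -95.7686 / 336.1818 = -0.285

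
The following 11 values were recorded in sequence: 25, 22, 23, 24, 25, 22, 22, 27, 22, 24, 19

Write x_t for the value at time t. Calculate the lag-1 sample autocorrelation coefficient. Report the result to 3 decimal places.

Mean x̄ = (25 + 22 + 23 + 24 + 25 + 22 + 22 + 27 + 22 + 24 + 19)/11 = 23.1818
Numerator Σ_{t=1}^{10}(x_t−x̄)(x_{t+1}−x̄) = -14.7603
Denominator Σ(x_t−x̄)² = 45.6364
r_1 = -14.7603 / 45.6364 = -0.323

-0.323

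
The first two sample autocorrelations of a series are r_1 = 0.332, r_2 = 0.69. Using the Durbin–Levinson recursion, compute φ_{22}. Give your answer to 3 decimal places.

φ_{22} = (r_2 − r_1²) / (1 − r_1²)
r_1² = (0.332)² = 0.110224
Numerator = 0.69 − 0.1102 = 0.5798; denominator = 1 − 0.1102 = 0.8898
φ_{22} = 0.5798 / 0.8898 = 0.652

0.652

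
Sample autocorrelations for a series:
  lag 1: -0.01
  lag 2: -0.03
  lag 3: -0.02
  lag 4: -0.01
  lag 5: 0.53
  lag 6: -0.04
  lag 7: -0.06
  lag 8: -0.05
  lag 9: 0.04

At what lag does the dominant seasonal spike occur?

The largest autocorrelation is r_5 = 0.53; the remaining lags stay at or below 0.04.
The dominant spike at lag 5 indicates a seasonal period of 5.

5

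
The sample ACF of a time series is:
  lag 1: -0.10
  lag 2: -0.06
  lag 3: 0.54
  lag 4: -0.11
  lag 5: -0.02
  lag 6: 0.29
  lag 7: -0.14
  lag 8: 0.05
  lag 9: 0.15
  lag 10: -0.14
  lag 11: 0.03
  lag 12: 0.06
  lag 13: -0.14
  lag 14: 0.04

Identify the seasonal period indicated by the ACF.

The largest autocorrelation is r_3 = 0.54, with weaker echoes at lags 6 (0.29) and 9 (0.15); the remaining lags stay at or below 0.06.
The dominant spike at lag 3 indicates a seasonal period of 3.

3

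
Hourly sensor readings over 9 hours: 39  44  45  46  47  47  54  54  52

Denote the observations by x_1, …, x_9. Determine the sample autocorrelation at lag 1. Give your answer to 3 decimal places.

0.561

Mean x̄ = (39 + 44 + 45 + 46 + 47 + 47 + 54 + 54 + 52)/9 = 47.5556
Numerator Σ_{t=1}^{8}(x_t−x̄)(x_{t+1}−x̄) = 111.2469
Denominator Σ(x_t−x̄)² = 198.2222
r_1 = 111.2469 / 198.2222 = 0.561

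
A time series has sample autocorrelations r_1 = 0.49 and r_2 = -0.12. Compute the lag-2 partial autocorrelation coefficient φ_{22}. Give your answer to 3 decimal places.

φ_{22} = (r_2 − r_1²) / (1 − r_1²)
r_1² = (0.49)² = 0.2401
Numerator = -0.12 − 0.2401 = -0.3601; denominator = 1 − 0.2401 = 0.7599
φ_{22} = -0.3601 / 0.7599 = -0.474

-0.474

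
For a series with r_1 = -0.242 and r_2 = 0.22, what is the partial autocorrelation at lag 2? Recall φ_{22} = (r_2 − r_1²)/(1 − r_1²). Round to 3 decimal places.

0.171

φ_{22} = (r_2 − r_1²) / (1 − r_1²)
r_1² = (-0.242)² = 0.058564
Numerator = 0.22 − 0.0586 = 0.1614; denominator = 1 − 0.0586 = 0.9414
φ_{22} = 0.1614 / 0.9414 = 0.171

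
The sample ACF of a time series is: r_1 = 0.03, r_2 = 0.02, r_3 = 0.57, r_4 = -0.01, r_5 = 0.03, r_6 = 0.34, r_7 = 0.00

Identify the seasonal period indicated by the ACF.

3

The largest autocorrelation is r_3 = 0.57, with a weaker echo at lag 6 (0.34); the remaining lags stay at or below 0.03.
The dominant spike at lag 3 indicates a seasonal period of 3.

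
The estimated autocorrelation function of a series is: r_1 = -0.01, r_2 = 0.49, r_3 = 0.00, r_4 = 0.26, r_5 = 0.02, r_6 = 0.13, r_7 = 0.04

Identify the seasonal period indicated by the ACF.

2

The largest autocorrelation is r_2 = 0.49, with a weaker echo at lag 4 (0.26); the remaining lags stay at or below 0.13.
The dominant spike at lag 2 indicates a seasonal period of 2.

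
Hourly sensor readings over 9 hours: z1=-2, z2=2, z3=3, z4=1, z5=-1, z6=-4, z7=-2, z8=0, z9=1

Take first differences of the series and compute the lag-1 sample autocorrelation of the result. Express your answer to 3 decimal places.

0.301

First differences Δz: 4, 1, -2, -2, -3, 2, 2, 1
Mean of differences = 0.3750
Numerator Σ(Δz_t−Δz̄)(Δz_{t+1}−Δz̄) = 12.6094
Denominator Σ(Δz_t−Δz̄)² = 41.8750
r_1(Δz) = 12.6094 / 41.8750 = 0.301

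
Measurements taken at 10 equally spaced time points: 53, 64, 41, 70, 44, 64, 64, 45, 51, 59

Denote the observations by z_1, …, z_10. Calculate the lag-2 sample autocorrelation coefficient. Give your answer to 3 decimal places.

Mean z̄ = (53 + 64 + 41 + 70 + 44 + 64 + 64 + 45 + 51 + 59)/10 = 55.5000
Numerator Σ_{t=1}^{8}(z_t−z̄)(z_{t+2}−z̄) = 187.5000
Denominator Σ(z_t−z̄)² = 918.5000
r_2 = 187.5000 / 918.5000 = 0.204

0.204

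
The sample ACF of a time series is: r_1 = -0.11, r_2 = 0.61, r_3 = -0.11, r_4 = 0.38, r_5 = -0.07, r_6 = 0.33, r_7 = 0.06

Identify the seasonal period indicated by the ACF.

2

The largest autocorrelation is r_2 = 0.61, with weaker echoes at lags 4 (0.38) and 6 (0.33); the remaining lags stay at or below 0.06.
The dominant spike at lag 2 indicates a seasonal period of 2.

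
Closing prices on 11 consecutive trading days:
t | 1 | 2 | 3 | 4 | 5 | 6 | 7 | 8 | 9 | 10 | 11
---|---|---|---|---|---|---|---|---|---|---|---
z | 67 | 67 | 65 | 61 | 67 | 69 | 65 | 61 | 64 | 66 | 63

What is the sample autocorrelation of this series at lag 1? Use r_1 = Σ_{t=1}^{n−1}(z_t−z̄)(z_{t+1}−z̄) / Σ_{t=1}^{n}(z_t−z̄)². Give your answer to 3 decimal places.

Mean z̄ = (67 + 67 + 65 + 61 + 67 + 69 + 65 + 61 + 64 + 66 + 63)/11 = 65.0000
Numerator Σ_{t=1}^{10}(z_t−z̄)(z_{t+1}−z̄) = 5.0000
Denominator Σ(z_t−z̄)² = 66.0000
r_1 = 5.0000 / 66.0000 = 0.076

0.076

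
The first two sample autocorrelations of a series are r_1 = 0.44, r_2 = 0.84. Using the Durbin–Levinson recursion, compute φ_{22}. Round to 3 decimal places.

φ_{22} = (r_2 − r_1²) / (1 − r_1²)
r_1² = (0.44)² = 0.1936
Numerator = 0.84 − 0.1936 = 0.6464; denominator = 1 − 0.1936 = 0.8064
φ_{22} = 0.6464 / 0.8064 = 0.802

0.802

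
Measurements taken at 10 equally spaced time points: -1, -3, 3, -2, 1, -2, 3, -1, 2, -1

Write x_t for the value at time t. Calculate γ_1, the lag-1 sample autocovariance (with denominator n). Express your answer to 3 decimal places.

Mean x̄ = (-1 − 3 + 3 − 2 + 1 − 2 + 3 − 1 + 2 − 1)/10 = -0.1000
Σ_{t=1}^{9}(x_t−x̄)(x_{t+1}−x̄) = -28.9100
γ_1 = -28.9100 / 10 = -2.891

-2.891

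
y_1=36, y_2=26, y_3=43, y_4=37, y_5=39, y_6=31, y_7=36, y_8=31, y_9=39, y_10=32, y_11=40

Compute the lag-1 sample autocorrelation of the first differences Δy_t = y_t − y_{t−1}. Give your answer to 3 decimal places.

-0.723

First differences Δy: -10, 17, -6, 2, -8, 5, -5, 8, -7, 8
Mean of differences = 0.4000
Numerator Σ(Δy_t−Δȳ)(Δy_{t+1}−Δȳ) = -519.5600
Denominator Σ(Δy_t−Δȳ)² = 718.4000
r_1(Δy) = -519.5600 / 718.4000 = -0.723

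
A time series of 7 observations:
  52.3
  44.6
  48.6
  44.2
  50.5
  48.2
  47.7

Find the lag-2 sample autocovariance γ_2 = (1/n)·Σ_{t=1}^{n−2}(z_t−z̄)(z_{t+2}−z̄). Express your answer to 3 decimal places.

Mean z̄ = (52.3 + 44.6 + 48.6 + 44.2 + 50.5 + 48.2 + 47.7)/7 = 48.0143
Σ_{t=1}^{5}(z_t−z̄)(z_{t+2}−z̄) = 15.4996
γ_2 = 15.4996 / 7 = 2.214

2.214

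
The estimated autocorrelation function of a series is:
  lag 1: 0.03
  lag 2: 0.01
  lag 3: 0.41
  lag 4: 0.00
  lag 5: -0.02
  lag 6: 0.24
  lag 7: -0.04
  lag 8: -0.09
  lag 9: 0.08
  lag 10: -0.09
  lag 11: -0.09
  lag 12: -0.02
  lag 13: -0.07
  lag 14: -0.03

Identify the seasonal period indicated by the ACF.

The largest autocorrelation is r_3 = 0.41, with a weaker echo at lag 6 (0.24); the remaining lags stay at or below 0.08.
The dominant spike at lag 3 indicates a seasonal period of 3.

3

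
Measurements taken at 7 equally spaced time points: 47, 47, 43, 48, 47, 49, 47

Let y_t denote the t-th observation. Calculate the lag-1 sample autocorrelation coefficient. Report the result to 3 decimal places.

-0.200

Mean ȳ = (47 + 47 + 43 + 48 + 47 + 49 + 47)/7 = 46.8571
Deviations from mean: 0.1429, 0.1429, -3.8571, 1.1429, 0.1429, 2.1429, 0.1429
Numerator Σ_{t=1}^{6}(y_t−ȳ)(y_{t+1}−ȳ) = -4.1633
Denominator Σ(y_t−ȳ)² = 20.8571
r_1 = -4.1633 / 20.8571 = -0.200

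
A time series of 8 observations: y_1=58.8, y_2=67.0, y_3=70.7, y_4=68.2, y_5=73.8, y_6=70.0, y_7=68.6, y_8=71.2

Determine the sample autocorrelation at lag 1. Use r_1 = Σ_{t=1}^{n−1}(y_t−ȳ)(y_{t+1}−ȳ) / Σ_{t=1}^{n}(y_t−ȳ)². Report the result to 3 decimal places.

Mean ȳ = (58.8 + 67.0 + 70.7 + 68.2 + 73.8 + 70.0 + 68.6 + 71.2)/8 = 68.5375
Deviations from mean: -9.7375, -1.5375, 2.1625, -0.3375, 5.2625, 1.4625, 0.0625, 2.6625
Numerator Σ_{t=1}^{7}(y_t−ȳ)(y_{t+1}−ȳ) = 17.0948
Denominator Σ(y_t−ȳ)² = 138.8988
r_1 = 17.0948 / 138.8988 = 0.123

0.123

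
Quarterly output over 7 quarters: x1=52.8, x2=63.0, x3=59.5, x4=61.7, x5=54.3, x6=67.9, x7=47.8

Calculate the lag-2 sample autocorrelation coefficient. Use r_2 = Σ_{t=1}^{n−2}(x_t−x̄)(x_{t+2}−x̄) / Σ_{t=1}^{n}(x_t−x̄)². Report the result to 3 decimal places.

0.280

Mean x̄ = (52.8 + 63.0 + 59.5 + 61.7 + 54.3 + 67.9 + 47.8)/7 = 58.1429
Deviations from mean: -5.3429, 4.8571, 1.3571, 3.5571, -3.8429, 9.7571, -10.3429
Σ(x_t−x̄)(x_{t+2}−x̄) = (-7.2510) + (17.2776) + (-5.2153) + (34.7076) + (39.7461) = 79.2649
Denominator Σ(x_t−x̄)² = 283.5771
r_2 = 79.2649 / 283.5771 = 0.280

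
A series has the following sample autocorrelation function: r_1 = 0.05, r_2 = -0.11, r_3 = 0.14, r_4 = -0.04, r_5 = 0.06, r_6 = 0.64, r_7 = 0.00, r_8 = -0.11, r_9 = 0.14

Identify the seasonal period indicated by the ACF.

6

The largest autocorrelation is r_6 = 0.64; the remaining lags stay at or below 0.14.
The dominant spike at lag 6 indicates a seasonal period of 6.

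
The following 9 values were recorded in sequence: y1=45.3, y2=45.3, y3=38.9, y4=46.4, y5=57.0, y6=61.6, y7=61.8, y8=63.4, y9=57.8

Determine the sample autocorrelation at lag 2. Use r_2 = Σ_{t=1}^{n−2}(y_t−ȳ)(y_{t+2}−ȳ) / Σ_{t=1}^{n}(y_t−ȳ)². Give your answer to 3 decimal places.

0.323

Mean ȳ = (45.3 + 45.3 + 38.9 + 46.4 + 57.0 + 61.6 + 61.8 + 63.4 + 57.8)/9 = 53.0556
Numerator Σ_{t=1}^{7}(y_t−ȳ)(y_{t+2}−ȳ) = 213.0649
Denominator Σ(y_t−ȳ)² = 659.5222
r_2 = 213.0649 / 659.5222 = 0.323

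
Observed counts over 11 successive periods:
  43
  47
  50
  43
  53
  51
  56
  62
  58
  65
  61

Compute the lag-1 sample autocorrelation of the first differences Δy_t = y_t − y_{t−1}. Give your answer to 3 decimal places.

-0.677

First differences Δy: 4, 3, -7, 10, -2, 5, 6, -4, 7, -4
Mean of differences = 1.8000
Numerator Σ(Δy_t−Δȳ)(Δy_{t+1}−Δȳ) = -194.6400
Denominator Σ(Δy_t−Δȳ)² = 287.6000
r_1(Δy) = -194.6400 / 287.6000 = -0.677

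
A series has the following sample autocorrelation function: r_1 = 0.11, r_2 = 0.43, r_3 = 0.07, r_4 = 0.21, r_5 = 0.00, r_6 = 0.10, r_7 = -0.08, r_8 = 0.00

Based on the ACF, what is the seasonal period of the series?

The largest autocorrelation is r_2 = 0.43, with a weaker echo at lag 4 (0.21); the remaining lags stay at or below 0.11.
The dominant spike at lag 2 indicates a seasonal period of 2.

2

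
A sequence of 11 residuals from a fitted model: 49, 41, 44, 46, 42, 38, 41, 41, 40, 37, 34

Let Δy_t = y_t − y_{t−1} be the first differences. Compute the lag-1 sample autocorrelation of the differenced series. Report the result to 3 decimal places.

First differences Δy: -8, 3, 2, -4, -4, 3, 0, -1, -3, -3
Mean of differences = -1.5000
Numerator Σ(Δy_t−Δȳ)(Δy_{t+1}−Δȳ) = -18.2500
Denominator Σ(Δy_t−Δȳ)² = 114.5000
r_1(Δy) = -18.2500 / 114.5000 = -0.159

-0.159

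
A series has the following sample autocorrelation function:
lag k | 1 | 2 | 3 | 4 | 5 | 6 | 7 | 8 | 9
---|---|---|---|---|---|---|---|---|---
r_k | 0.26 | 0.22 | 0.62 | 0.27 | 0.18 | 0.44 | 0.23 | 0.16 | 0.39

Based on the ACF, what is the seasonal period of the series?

3

The largest autocorrelation is r_3 = 0.62, with weaker echoes at lags 6 (0.44) and 9 (0.39); the remaining lags stay at or below 0.27. The elevated value at lag 1 (0.26), dropping to 0.22 at lag 2, reflects decaying short-term dependence rather than seasonality.
The dominant spike at lag 3 indicates a seasonal period of 3.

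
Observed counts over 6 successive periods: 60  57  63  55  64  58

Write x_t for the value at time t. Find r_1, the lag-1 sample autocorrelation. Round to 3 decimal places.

-0.858

Mean x̄ = (60 + 57 + 63 + 55 + 64 + 58)/6 = 59.5000
Deviations from mean: 0.5000, -2.5000, 3.5000, -4.5000, 4.5000, -1.5000
Σ(x_t−x̄)(x_{t+1}−x̄) = (-1.2500) + (-8.7500) + (-15.7500) + (-20.2500) + (-6.7500) = -52.7500
Denominator Σ(x_t−x̄)² = 61.5000
r_1 = -52.7500 / 61.5000 = -0.858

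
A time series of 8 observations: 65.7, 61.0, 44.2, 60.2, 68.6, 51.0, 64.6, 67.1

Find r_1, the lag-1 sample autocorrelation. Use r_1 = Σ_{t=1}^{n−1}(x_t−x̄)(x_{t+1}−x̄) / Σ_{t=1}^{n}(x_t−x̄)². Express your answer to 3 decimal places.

-0.186

Mean x̄ = (65.7 + 61.0 + 44.2 + 60.2 + 68.6 + 51.0 + 64.6 + 67.1)/8 = 60.3000
Deviations from mean: 5.4000, 0.7000, -16.1000, -0.1000, 8.3000, -9.3000, 4.3000, 6.8000
Σ(x_t−x̄)(x_{t+1}−x̄) = (3.7800) + (-11.2700) + (1.6100) + (-0.8300) + (-77.1900) + (-39.9900) + (29.2400) = -94.6500
Denominator Σ(x_t−x̄)² = 508.9800
r_1 = -94.6500 / 508.9800 = -0.186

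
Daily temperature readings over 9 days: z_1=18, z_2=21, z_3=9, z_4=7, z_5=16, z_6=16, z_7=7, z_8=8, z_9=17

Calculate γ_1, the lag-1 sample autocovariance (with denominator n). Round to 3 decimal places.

Mean z̄ = (18 + 21 + 9 + 7 + 16 + 16 + 7 + 8 + 17)/9 = 13.2222
Σ_{t=1}^{8}(z_t−z̄)(z_{t+1}−z̄) = 16.5062
γ_1 = 16.5062 / 9 = 1.834

1.834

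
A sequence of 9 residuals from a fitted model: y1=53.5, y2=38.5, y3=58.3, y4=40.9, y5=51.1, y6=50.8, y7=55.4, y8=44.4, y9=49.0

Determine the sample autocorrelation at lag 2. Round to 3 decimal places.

Mean ȳ = (53.5 + 38.5 + 58.3 + 40.9 + 51.1 + 50.8 + 55.4 + 44.4 + 49.0)/9 = 49.1000
Σ(y_t−ȳ)(y_{t+2}−ȳ) = (40.4800) + (86.9200) + (18.4000) + (-13.9400) + (12.6000) + (-7.9900) + (-0.6300) = 135.8400
Denominator Σ(y_t−ȳ)² = 352.2800
r_2 = 135.8400 / 352.2800 = 0.386

0.386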